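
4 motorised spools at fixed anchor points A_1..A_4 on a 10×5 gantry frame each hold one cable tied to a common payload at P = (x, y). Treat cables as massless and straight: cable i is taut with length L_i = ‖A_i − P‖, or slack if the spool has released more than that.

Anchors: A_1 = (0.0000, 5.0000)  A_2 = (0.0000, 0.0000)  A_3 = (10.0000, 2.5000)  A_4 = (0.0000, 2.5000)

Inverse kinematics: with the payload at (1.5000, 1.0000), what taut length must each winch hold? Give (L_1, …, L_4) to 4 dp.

(4.2720, 1.8028, 8.6313, 2.1213)

L_1 = √((0.0000−1.5000)² + (5.0000−1.0000)²) = 4.2720
L_2 = √((0.0000−1.5000)² + (0.0000−1.0000)²) = 1.8028
L_3 = √((10.0000−1.5000)² + (2.5000−1.0000)²) = 8.6313
L_4 = √((0.0000−1.5000)² + (2.5000−1.0000)²) = 2.1213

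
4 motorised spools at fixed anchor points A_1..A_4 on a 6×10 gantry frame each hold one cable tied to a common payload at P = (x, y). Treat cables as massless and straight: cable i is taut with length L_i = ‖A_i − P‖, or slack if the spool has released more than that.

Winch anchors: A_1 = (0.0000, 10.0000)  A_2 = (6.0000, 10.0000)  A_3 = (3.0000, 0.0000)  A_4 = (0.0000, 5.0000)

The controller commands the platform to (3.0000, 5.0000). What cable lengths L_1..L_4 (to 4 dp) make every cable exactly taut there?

L_1: Δ = A_1−P = (-3.0000, 5.0000) → ‖Δ‖ = √34.0000 = 5.8310
L_2: Δ = A_2−P = (3.0000, 5.0000) → ‖Δ‖ = √34.0000 = 5.8310
L_3: Δ = A_3−P = (0.0000, -5.0000) → ‖Δ‖ = √25.0000 = 5.0000
L_4: Δ = A_4−P = (-3.0000, 0.0000) → ‖Δ‖ = √9.0000 = 3.0000

(5.8310, 5.8310, 5.0000, 3.0000)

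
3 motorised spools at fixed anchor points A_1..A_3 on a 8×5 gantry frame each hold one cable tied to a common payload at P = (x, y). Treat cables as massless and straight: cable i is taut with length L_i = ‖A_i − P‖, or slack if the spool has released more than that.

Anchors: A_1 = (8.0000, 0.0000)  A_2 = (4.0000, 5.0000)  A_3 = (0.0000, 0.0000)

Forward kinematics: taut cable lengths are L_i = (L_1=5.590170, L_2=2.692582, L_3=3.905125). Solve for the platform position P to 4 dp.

(3.0000, 2.5000)

circle eqns → linear via eq_j − eq_1; set q_j = A_j·A_j − L_j²
q_1 = 64.0000+0.0000−31.2500 = 32.7500
8.0000·x − 10.0000·y = q_1−q_2 = -1.0000
16.0000·x + 0.0000·y = q_1−q_3 = 48.0000
solve first two rows → x=3.0000, y=2.5000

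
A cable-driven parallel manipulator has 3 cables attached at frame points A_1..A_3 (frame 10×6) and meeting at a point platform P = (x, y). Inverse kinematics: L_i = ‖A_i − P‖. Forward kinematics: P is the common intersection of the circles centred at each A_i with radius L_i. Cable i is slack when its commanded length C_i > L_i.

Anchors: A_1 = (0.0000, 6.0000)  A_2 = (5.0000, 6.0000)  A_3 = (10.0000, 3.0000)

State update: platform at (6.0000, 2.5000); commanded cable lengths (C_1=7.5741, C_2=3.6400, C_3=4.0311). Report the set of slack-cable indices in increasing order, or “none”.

1

i=1: geometric 6.9462 vs commanded 7.5741 ⇒ slack
i=2: geometric 3.6401 vs commanded 3.6400 ⇒ taut
i=3: geometric 4.0311 vs commanded 4.0311 ⇒ taut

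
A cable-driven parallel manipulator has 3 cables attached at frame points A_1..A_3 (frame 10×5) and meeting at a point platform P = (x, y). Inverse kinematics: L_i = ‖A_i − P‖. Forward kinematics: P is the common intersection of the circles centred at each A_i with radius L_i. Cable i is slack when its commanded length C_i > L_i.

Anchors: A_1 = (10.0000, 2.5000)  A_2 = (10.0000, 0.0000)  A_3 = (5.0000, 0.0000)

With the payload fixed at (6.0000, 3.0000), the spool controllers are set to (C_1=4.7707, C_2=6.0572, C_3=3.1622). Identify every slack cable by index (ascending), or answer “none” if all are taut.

i=1: geometric 4.0311 vs commanded 4.7707 ⇒ slack
i=2: geometric 5.0000 vs commanded 6.0572 ⇒ slack
i=3: geometric 3.1623 vs commanded 3.1622 ⇒ taut

1, 2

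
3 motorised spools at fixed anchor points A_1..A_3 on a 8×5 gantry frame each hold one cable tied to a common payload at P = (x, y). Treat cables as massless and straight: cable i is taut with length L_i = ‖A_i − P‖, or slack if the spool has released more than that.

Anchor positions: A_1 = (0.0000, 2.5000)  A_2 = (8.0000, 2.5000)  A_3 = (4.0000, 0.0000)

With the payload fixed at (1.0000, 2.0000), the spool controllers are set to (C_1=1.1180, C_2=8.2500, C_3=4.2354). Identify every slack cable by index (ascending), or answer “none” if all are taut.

cable 1: √((-1.0000)²+(0.5000)²)=1.1180, C_1=1.1180: taut
cable 2: √((7.0000)²+(0.5000)²)=7.0178, C_2=8.2500: slack
cable 3: √((3.0000)²+(-2.0000)²)=3.6056, C_3=4.2354: slack

2, 3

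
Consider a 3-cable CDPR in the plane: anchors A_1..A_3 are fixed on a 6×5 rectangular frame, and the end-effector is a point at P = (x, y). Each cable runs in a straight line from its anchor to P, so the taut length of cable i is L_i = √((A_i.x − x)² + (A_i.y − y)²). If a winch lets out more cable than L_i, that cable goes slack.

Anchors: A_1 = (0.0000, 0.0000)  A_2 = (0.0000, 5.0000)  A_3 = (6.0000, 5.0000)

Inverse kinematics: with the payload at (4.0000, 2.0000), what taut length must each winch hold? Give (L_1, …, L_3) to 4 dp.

(4.4721, 5.0000, 3.6056)

cable 1: Δx=-4.0000, Δy=-2.0000; L_1 = √(Δx²+Δy²) = 4.4721
cable 2: Δx=-4.0000, Δy=3.0000; L_2 = √(Δx²+Δy²) = 5.0000
cable 3: Δx=2.0000, Δy=3.0000; L_3 = √(Δx²+Δy²) = 3.6056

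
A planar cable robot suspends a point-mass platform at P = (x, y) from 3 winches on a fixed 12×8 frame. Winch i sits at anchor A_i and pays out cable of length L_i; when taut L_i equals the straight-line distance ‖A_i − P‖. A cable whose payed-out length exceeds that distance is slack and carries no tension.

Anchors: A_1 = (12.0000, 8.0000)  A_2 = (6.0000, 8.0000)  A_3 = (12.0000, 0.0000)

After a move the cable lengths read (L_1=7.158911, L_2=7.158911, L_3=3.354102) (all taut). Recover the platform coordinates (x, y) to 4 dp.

circle eqns → linear via eq_j − eq_1; set k_j = A_j·A_j − L_j²
k_1 = 144.0000+64.0000−51.2500 = 156.7500
12.0000·x + 0.0000·y = k_1−k_2 = 108.0000
0.0000·x + 16.0000·y = k_1−k_3 = 24.0000
solve first two rows → x=9.0000, y=1.5000

(9.0000, 1.5000)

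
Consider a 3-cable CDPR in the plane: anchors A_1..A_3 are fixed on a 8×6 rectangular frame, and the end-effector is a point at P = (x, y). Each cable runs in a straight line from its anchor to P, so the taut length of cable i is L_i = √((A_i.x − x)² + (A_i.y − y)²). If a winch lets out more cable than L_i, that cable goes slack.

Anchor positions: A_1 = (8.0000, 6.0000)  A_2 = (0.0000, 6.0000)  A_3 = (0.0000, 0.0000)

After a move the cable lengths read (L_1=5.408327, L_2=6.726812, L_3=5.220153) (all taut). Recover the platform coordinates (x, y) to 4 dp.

(5.0000, 1.5000)

expand ‖A_i−P‖²=L_i² and subtract eq 1 (c_i ≔ ‖A_i‖²−L_i²)
c_1 = 64.0000+36.0000−29.2500 = 70.7500
eq1−eq2 → [16.0000  0.0000]·P = 80.0000
eq1−eq3 → [16.0000  12.0000]·P = 98.0000
2×2 solve → P = (5.0000, 1.5000)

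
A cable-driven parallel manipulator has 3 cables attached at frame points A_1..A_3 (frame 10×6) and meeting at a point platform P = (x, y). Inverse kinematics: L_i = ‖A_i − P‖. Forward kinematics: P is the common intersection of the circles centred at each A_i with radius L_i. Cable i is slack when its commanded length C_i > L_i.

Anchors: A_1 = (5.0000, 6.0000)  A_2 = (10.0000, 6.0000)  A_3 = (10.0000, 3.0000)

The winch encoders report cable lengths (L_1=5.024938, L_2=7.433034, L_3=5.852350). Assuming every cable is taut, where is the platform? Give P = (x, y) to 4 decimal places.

(4.5000, 1.0000)

expand ‖A_i−P‖²=L_i² and subtract eq 1 (q_i ≔ ‖A_i‖²−L_i²)
q_1 = 25.0000+36.0000−25.2500 = 35.7500
eq1−eq2 → [-10.0000  0.0000]·P = -45.0000
eq1−eq3 → [-10.0000  6.0000]·P = -39.0000
2×2 solve → P = (4.5000, 1.0000)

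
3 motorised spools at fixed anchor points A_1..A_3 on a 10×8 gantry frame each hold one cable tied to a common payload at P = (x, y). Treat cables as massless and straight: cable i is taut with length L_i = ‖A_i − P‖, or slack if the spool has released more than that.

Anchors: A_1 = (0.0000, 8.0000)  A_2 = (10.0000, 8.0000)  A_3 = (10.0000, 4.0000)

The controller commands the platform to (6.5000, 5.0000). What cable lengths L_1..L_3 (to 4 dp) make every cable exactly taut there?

(7.1589, 4.6098, 3.6401)

L_1: Δ = A_1−P = (-6.5000, 3.0000) → ‖Δ‖ = √51.2500 = 7.1589
L_2: Δ = A_2−P = (3.5000, 3.0000) → ‖Δ‖ = √21.2500 = 4.6098
L_3: Δ = A_3−P = (3.5000, -1.0000) → ‖Δ‖ = √13.2500 = 3.6401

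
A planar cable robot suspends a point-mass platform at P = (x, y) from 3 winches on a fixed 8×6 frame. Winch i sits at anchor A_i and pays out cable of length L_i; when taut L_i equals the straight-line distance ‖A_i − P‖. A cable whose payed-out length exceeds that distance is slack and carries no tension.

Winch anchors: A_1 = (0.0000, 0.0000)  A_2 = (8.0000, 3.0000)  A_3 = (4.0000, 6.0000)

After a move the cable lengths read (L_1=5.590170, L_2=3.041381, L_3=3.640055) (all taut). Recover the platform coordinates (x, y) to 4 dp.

(5.0000, 2.5000)

each cable: (A_i−P)·(A_i−P) = L_i²; let q_i = ‖A_i‖²−L_i²
q_1 = 0.0000+0.0000−31.2500 = -31.2500
row 1: -16.0000x − 6.0000y = -95.0000  (q_2=63.7500)
row 2: -8.0000x − 12.0000y = -70.0000  (q_3=38.7500)
Cramer on rows 1–2 → x = 5.0000, y = 2.5000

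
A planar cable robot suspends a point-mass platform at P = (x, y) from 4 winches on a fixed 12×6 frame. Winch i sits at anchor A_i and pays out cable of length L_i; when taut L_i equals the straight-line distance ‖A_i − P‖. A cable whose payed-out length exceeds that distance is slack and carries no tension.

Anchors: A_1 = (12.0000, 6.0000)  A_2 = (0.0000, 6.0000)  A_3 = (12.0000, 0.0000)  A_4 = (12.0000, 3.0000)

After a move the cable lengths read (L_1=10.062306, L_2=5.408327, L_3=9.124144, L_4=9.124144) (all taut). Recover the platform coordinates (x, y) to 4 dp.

expand ‖A_i−P‖²=L_i² and subtract eq 1 (k_i ≔ ‖A_i‖²−L_i²)
k_1 = 144.0000+36.0000−101.2500 = 78.7500
eq1−eq2 → [24.0000  0.0000]·P = 72.0000
eq1−eq3 → [0.0000  12.0000]·P = 18.0000
eq1−eq4 → [0.0000  6.0000]·P = 9.0000
2×2 solve → P = (3.0000, 1.5000)
check cable 4: ‖A_4−P‖² = 83.2500 ≈ L_4² = 83.2500 ✓

(3.0000, 1.5000)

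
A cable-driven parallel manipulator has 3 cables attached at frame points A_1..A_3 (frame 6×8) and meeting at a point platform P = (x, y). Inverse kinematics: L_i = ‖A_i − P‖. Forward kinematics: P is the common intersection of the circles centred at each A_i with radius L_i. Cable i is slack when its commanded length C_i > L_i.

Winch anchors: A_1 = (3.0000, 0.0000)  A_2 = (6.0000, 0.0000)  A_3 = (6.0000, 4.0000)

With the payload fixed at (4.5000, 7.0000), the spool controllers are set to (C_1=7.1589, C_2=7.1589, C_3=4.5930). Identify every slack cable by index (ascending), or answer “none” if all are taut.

cable 1: √((-1.5000)²+(-7.0000)²)=7.1589, C_1=7.1589: taut
cable 2: √((1.5000)²+(-7.0000)²)=7.1589, C_2=7.1589: taut
cable 3: √((1.5000)²+(-3.0000)²)=3.3541, C_3=4.5930: slack

3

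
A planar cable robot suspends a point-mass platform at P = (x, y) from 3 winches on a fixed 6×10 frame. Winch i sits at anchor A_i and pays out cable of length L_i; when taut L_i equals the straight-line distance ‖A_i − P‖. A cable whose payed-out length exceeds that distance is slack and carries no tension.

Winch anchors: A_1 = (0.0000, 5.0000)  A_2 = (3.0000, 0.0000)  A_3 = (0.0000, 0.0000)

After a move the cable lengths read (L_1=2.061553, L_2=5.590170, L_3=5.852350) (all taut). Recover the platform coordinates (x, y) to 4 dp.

circle eqns → linear via eq_j − eq_1; set c_j = A_j·A_j − L_j²
c_1 = 0.0000+25.0000−4.2500 = 20.7500
-6.0000·x + 10.0000·y = c_1−c_2 = 43.0000
0.0000·x + 10.0000·y = c_1−c_3 = 55.0000
solve first two rows → x=2.0000, y=5.5000

(2.0000, 5.5000)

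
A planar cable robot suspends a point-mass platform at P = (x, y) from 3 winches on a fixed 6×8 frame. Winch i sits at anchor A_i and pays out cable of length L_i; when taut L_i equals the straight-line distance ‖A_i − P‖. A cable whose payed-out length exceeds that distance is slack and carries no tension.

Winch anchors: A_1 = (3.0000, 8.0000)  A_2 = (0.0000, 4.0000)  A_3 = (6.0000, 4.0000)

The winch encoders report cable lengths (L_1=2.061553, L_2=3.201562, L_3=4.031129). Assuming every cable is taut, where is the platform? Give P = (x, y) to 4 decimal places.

circle eqns → linear via eq_j − eq_1; set q_j = A_j·A_j − L_j²
q_1 = 9.0000+64.0000−4.2500 = 68.7500
6.0000·x + 8.0000·y = q_1−q_2 = 63.0000
-6.0000·x + 8.0000·y = q_1−q_3 = 33.0000
solve first two rows → x=2.5000, y=6.0000

(2.5000, 6.0000)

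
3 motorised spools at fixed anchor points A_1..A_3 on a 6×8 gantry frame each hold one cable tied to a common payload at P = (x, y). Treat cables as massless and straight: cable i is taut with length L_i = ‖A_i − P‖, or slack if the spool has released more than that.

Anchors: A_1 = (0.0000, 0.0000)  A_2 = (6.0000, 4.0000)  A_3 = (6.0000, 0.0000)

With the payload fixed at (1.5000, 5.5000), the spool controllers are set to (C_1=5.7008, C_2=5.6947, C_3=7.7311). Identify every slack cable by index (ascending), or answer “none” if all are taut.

2, 3

cable 1: √((-1.5000)²+(-5.5000)²)=5.7009, C_1=5.7008: taut
cable 2: √((4.5000)²+(-1.5000)²)=4.7434, C_2=5.6947: slack
cable 3: √((4.5000)²+(-5.5000)²)=7.1063, C_3=7.7311: slack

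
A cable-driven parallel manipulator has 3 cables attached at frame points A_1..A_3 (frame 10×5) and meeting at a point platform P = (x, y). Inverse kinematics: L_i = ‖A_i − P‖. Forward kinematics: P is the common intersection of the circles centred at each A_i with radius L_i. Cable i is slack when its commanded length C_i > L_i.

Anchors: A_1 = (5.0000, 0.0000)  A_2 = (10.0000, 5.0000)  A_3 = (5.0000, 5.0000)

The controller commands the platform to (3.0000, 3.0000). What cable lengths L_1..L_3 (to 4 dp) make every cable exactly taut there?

(3.6056, 7.2801, 2.8284)

L_1: Δ = A_1−P = (2.0000, -3.0000) → ‖Δ‖ = √13.0000 = 3.6056
L_2: Δ = A_2−P = (7.0000, 2.0000) → ‖Δ‖ = √53.0000 = 7.2801
L_3: Δ = A_3−P = (2.0000, 2.0000) → ‖Δ‖ = √8.0000 = 2.8284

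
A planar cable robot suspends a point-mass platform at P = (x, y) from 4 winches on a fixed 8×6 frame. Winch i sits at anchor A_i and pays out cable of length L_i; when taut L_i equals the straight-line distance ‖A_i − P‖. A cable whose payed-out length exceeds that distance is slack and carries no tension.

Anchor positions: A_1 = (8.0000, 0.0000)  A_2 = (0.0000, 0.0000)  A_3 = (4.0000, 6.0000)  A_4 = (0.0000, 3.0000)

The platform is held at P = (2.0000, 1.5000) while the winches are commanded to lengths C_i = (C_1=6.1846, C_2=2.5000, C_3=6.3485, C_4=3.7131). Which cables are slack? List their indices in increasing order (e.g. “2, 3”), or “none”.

cable 1: L_1 = ‖A_1−P‖ = 6.1847;  C_1 = 6.1846 → taut
cable 2: L_2 = ‖A_2−P‖ = 2.5000;  C_2 = 2.5000 → taut
cable 3: L_3 = ‖A_3−P‖ = 4.9244;  C_3 = 6.3485 → slack
cable 4: L_4 = ‖A_4−P‖ = 2.5000;  C_4 = 3.7131 → slack

3, 4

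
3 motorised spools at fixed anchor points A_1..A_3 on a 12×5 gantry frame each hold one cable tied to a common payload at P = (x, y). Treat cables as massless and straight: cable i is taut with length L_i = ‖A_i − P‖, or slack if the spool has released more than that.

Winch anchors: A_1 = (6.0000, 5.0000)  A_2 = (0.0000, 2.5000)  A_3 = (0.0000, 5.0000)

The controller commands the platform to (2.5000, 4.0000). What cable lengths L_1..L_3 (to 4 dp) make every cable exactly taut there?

L_1: Δ = A_1−P = (3.5000, 1.0000) → ‖Δ‖ = √13.2500 = 3.6401
L_2: Δ = A_2−P = (-2.5000, -1.5000) → ‖Δ‖ = √8.5000 = 2.9155
L_3: Δ = A_3−P = (-2.5000, 1.0000) → ‖Δ‖ = √7.2500 = 2.6926

(3.6401, 2.9155, 2.6926)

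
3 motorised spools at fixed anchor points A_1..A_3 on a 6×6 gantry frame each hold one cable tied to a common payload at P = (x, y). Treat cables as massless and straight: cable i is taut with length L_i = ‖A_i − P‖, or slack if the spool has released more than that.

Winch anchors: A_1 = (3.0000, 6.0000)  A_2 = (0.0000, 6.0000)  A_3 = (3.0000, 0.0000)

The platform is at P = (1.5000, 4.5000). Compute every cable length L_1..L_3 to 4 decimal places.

L_1 = √((3.0000−1.5000)² + (6.0000−4.5000)²) = 2.1213
L_2 = √((0.0000−1.5000)² + (6.0000−4.5000)²) = 2.1213
L_3 = √((3.0000−1.5000)² + (0.0000−4.5000)²) = 4.7434

(2.1213, 2.1213, 4.7434)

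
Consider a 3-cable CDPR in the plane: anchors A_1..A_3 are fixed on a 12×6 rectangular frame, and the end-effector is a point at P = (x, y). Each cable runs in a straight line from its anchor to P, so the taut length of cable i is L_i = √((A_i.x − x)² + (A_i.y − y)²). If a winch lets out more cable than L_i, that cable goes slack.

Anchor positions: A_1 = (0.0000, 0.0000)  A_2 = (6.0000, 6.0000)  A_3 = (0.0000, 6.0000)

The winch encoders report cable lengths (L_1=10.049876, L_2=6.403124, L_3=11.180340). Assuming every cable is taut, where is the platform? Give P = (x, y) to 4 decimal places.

(10.0000, 1.0000)

circle eqns → linear via eq_j − eq_1; set q_j = A_j·A_j − L_j²
q_1 = 0.0000+0.0000−101.0000 = -101.0000
-12.0000·x − 12.0000·y = q_1−q_2 = -132.0000
0.0000·x − 12.0000·y = q_1−q_3 = -12.0000
solve first two rows → x=10.0000, y=1.0000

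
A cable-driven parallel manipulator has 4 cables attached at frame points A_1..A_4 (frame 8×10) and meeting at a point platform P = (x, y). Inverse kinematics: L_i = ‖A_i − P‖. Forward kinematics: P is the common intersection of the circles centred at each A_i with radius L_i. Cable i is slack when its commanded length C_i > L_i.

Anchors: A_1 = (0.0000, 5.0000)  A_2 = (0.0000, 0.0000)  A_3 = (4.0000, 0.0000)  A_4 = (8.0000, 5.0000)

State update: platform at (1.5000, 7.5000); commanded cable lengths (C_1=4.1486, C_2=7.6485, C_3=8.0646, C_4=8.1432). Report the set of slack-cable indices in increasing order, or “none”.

i=1: geometric 2.9155 vs commanded 4.1486 ⇒ slack
i=2: geometric 7.6485 vs commanded 7.6485 ⇒ taut
i=3: geometric 7.9057 vs commanded 8.0646 ⇒ slack
i=4: geometric 6.9642 vs commanded 8.1432 ⇒ slack

1, 3, 4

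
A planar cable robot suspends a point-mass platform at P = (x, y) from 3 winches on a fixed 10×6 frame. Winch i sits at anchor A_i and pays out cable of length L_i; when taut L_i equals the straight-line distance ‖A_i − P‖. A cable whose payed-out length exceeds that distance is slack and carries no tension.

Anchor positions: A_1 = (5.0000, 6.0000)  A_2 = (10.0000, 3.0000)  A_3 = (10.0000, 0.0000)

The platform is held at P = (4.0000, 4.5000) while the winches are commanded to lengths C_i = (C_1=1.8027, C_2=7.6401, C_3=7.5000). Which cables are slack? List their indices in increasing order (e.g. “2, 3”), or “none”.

cable 1: L_1 = ‖A_1−P‖ = 1.8028;  C_1 = 1.8027 → taut
cable 2: L_2 = ‖A_2−P‖ = 6.1847;  C_2 = 7.6401 → slack
cable 3: L_3 = ‖A_3−P‖ = 7.5000;  C_3 = 7.5000 → taut

2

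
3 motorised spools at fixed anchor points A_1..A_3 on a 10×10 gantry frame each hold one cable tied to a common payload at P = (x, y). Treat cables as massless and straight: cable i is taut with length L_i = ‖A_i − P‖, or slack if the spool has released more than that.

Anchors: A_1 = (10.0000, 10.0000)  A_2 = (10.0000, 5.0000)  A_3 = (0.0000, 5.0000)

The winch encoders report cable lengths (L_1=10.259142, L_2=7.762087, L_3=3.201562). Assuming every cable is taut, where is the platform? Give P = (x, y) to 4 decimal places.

circle eqns → linear via eq_j − eq_1; set c_j = A_j·A_j − L_j²
c_1 = 100.0000+100.0000−105.2500 = 94.7500
0.0000·x + 10.0000·y = c_1−c_2 = 30.0000
20.0000·x + 10.0000·y = c_1−c_3 = 80.0000
solve first two rows → x=2.5000, y=3.0000

(2.5000, 3.0000)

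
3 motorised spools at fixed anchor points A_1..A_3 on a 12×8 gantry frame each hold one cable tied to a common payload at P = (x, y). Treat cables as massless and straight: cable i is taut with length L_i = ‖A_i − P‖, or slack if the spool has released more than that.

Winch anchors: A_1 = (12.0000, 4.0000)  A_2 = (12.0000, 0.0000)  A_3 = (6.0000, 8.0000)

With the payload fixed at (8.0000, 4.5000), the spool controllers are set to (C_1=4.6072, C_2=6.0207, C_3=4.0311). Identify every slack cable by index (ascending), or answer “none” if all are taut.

1

i=1: geometric 4.0311 vs commanded 4.6072 ⇒ slack
i=2: geometric 6.0208 vs commanded 6.0207 ⇒ taut
i=3: geometric 4.0311 vs commanded 4.0311 ⇒ taut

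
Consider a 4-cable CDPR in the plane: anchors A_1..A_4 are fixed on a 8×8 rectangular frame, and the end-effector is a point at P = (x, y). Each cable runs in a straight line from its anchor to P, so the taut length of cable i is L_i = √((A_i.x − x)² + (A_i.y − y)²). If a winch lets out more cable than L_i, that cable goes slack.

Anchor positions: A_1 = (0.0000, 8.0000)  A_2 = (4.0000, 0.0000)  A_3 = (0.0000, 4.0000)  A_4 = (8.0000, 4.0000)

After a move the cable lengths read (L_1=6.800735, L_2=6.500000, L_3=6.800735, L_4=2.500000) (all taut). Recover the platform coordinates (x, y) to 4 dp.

(6.5000, 6.0000)

each cable: (A_i−P)·(A_i−P) = L_i²; let c_i = ‖A_i‖²−L_i²
c_1 = 0.0000+64.0000−46.2500 = 17.7500
row 1: -8.0000x + 16.0000y = 44.0000  (c_2=-26.2500)
row 2: 0.0000x + 8.0000y = 48.0000  (c_3=-30.2500)
row 3: -16.0000x + 8.0000y = -56.0000  (c_4=73.7500)
Cramer on rows 1–2 → x = 6.5000, y = 6.0000
check cable 4: ‖A_4−P‖² = 6.2500 ≈ L_4² = 6.2500 ✓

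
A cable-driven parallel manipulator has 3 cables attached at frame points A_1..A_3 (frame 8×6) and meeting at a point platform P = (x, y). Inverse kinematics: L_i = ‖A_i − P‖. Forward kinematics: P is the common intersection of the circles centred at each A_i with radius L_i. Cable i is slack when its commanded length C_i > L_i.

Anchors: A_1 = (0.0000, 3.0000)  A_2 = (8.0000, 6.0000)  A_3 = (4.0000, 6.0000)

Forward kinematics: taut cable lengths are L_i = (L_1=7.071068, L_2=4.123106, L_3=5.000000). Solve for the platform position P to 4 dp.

circle eqns → linear via eq_j − eq_1; set k_j = A_j·A_j − L_j²
k_1 = 0.0000+9.0000−50.0000 = -41.0000
-16.0000·x − 6.0000·y = k_1−k_2 = -124.0000
-8.0000·x − 6.0000·y = k_1−k_3 = -68.0000
solve first two rows → x=7.0000, y=2.0000

(7.0000, 2.0000)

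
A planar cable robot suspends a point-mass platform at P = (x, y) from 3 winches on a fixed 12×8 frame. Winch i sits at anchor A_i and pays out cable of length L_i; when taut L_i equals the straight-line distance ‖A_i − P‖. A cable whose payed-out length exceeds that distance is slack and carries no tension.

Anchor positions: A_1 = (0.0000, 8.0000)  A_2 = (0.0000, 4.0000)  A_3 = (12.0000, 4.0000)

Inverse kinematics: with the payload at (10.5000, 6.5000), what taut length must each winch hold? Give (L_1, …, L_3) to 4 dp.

(10.6066, 10.7935, 2.9155)

L_1: Δ = A_1−P = (-10.5000, 1.5000) → ‖Δ‖ = √112.5000 = 10.6066
L_2: Δ = A_2−P = (-10.5000, -2.5000) → ‖Δ‖ = √116.5000 = 10.7935
L_3: Δ = A_3−P = (1.5000, -2.5000) → ‖Δ‖ = √8.5000 = 2.9155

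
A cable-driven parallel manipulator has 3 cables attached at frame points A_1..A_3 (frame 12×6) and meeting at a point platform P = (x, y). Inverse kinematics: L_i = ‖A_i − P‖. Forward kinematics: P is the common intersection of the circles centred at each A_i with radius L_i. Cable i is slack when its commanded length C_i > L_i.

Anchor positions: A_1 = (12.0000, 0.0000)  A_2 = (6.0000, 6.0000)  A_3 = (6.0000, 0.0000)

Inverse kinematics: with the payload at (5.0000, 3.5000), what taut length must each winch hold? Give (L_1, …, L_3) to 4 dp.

(7.8262, 2.6926, 3.6401)

cable 1: Δx=7.0000, Δy=-3.5000; L_1 = √(Δx²+Δy²) = 7.8262
cable 2: Δx=1.0000, Δy=2.5000; L_2 = √(Δx²+Δy²) = 2.6926
cable 3: Δx=1.0000, Δy=-3.5000; L_3 = √(Δx²+Δy²) = 3.6401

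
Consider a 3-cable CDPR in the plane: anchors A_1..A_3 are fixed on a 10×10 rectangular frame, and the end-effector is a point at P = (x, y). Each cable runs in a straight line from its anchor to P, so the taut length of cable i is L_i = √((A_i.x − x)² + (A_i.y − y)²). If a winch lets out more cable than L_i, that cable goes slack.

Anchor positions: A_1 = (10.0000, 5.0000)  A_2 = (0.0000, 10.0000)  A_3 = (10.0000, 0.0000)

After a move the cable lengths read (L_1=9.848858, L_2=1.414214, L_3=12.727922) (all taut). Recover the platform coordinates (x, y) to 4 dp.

(1.0000, 9.0000)

expand ‖A_i−P‖²=L_i² and subtract eq 1 (q_i ≔ ‖A_i‖²−L_i²)
q_1 = 100.0000+25.0000−97.0000 = 28.0000
eq1−eq2 → [20.0000  -10.0000]·P = -70.0000
eq1−eq3 → [0.0000  10.0000]·P = 90.0000
2×2 solve → P = (1.0000, 9.0000)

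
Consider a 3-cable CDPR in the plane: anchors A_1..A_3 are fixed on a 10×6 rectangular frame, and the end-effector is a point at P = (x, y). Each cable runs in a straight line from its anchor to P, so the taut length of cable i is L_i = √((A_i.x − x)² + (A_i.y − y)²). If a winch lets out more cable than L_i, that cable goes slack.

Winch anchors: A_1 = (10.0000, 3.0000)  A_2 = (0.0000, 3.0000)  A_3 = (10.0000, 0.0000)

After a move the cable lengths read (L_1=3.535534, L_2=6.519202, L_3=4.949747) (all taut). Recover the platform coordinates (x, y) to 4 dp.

circle eqns → linear via eq_j − eq_1; set k_j = A_j·A_j − L_j²
k_1 = 100.0000+9.0000−12.5000 = 96.5000
20.0000·x + 0.0000·y = k_1−k_2 = 130.0000
0.0000·x + 6.0000·y = k_1−k_3 = 21.0000
solve first two rows → x=6.5000, y=3.5000

(6.5000, 3.5000)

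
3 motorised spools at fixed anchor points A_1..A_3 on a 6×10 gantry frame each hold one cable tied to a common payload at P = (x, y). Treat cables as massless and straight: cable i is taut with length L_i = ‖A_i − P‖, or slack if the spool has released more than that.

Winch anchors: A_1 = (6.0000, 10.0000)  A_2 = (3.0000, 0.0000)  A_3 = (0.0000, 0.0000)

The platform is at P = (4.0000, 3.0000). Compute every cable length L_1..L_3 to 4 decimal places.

L_1: Δ = A_1−P = (2.0000, 7.0000) → ‖Δ‖ = √53.0000 = 7.2801
L_2: Δ = A_2−P = (-1.0000, -3.0000) → ‖Δ‖ = √10.0000 = 3.1623
L_3: Δ = A_3−P = (-4.0000, -3.0000) → ‖Δ‖ = √25.0000 = 5.0000

(7.2801, 3.1623, 5.0000)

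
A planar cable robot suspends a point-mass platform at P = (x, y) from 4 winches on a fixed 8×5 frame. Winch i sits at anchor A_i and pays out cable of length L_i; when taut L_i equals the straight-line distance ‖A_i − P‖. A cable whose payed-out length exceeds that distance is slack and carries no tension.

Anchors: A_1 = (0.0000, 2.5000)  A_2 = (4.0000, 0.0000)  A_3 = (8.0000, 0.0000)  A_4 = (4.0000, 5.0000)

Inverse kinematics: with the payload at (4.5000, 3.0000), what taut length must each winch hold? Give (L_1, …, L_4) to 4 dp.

L_1: Δ = A_1−P = (-4.5000, -0.5000) → ‖Δ‖ = √20.5000 = 4.5277
L_2: Δ = A_2−P = (-0.5000, -3.0000) → ‖Δ‖ = √9.2500 = 3.0414
L_3: Δ = A_3−P = (3.5000, -3.0000) → ‖Δ‖ = √21.2500 = 4.6098
L_4: Δ = A_4−P = (-0.5000, 2.0000) → ‖Δ‖ = √4.2500 = 2.0616

(4.5277, 3.0414, 4.6098, 2.0616)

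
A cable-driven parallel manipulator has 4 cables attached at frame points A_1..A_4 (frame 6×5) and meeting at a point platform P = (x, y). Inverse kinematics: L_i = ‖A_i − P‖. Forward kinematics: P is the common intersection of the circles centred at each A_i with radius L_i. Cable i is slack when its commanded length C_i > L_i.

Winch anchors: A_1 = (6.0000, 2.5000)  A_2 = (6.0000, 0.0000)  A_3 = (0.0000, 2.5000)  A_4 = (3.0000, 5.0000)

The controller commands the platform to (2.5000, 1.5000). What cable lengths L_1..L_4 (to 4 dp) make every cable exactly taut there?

cable 1: Δx=3.5000, Δy=1.0000; L_1 = √(Δx²+Δy²) = 3.6401
cable 2: Δx=3.5000, Δy=-1.5000; L_2 = √(Δx²+Δy²) = 3.8079
cable 3: Δx=-2.5000, Δy=1.0000; L_3 = √(Δx²+Δy²) = 2.6926
cable 4: Δx=0.5000, Δy=3.5000; L_4 = √(Δx²+Δy²) = 3.5355

(3.6401, 3.8079, 2.6926, 3.5355)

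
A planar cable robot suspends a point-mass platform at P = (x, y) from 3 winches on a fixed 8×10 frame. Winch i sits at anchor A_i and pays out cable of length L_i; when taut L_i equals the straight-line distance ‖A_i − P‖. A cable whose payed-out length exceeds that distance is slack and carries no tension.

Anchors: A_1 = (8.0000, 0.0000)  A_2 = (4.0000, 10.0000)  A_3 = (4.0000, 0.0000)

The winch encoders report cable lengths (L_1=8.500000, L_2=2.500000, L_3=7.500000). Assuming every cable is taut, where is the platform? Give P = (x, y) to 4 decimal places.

expand ‖A_i−P‖²=L_i² and subtract eq 1 (q_i ≔ ‖A_i‖²−L_i²)
q_1 = 64.0000+0.0000−72.2500 = -8.2500
eq1−eq2 → [8.0000  -20.0000]·P = -118.0000
eq1−eq3 → [8.0000  0.0000]·P = 32.0000
2×2 solve → P = (4.0000, 7.5000)

(4.0000, 7.5000)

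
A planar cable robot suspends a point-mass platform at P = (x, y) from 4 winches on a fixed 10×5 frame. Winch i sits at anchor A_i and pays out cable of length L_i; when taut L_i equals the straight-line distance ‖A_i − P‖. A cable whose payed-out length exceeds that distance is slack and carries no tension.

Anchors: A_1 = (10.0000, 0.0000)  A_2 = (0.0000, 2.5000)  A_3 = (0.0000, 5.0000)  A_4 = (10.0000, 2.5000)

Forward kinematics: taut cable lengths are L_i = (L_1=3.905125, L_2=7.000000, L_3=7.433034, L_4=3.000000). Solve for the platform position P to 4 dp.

(7.0000, 2.5000)

each cable: (A_i−P)·(A_i−P) = L_i²; let q_i = ‖A_i‖²−L_i²
q_1 = 100.0000+0.0000−15.2500 = 84.7500
row 1: 20.0000x − 5.0000y = 127.5000  (q_2=-42.7500)
row 2: 20.0000x − 10.0000y = 115.0000  (q_3=-30.2500)
row 3: 0.0000x − 5.0000y = -12.5000  (q_4=97.2500)
Cramer on rows 1–2 → x = 7.0000, y = 2.5000
check cable 4: ‖A_4−P‖² = 9.0000 ≈ L_4² = 9.0000 ✓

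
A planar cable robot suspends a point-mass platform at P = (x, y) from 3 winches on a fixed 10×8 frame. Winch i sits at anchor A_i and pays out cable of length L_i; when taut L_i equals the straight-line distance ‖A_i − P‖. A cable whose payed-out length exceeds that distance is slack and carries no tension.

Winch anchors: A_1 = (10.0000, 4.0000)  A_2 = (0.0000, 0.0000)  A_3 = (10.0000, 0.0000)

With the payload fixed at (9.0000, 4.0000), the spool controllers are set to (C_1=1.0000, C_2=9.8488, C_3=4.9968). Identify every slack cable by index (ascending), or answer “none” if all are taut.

3

i=1: geometric 1.0000 vs commanded 1.0000 ⇒ taut
i=2: geometric 9.8489 vs commanded 9.8488 ⇒ taut
i=3: geometric 4.1231 vs commanded 4.9968 ⇒ slack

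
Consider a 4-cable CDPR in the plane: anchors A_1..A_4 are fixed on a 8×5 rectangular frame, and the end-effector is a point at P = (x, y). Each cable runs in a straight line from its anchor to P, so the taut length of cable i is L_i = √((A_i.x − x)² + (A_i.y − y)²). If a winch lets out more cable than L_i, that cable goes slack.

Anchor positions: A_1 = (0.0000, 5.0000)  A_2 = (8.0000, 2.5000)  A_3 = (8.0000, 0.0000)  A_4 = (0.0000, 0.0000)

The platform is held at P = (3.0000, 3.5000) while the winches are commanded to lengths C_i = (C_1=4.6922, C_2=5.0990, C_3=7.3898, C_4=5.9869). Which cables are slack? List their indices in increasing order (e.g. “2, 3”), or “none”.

cable 1: √((-3.0000)²+(1.5000)²)=3.3541, C_1=4.6922: slack
cable 2: √((5.0000)²+(-1.0000)²)=5.0990, C_2=5.0990: taut
cable 3: √((5.0000)²+(-3.5000)²)=6.1033, C_3=7.3898: slack
cable 4: √((-3.0000)²+(-3.5000)²)=4.6098, C_4=5.9869: slack

1, 3, 4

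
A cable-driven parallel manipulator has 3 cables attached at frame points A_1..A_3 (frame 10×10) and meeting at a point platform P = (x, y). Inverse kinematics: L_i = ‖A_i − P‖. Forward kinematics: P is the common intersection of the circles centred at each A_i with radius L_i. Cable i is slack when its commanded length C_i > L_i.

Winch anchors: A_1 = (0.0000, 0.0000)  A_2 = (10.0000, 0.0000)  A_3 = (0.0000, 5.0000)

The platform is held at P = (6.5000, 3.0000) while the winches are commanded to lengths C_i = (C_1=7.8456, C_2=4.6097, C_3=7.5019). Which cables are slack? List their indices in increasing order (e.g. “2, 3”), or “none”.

1, 3

cable 1: L_1 = ‖A_1−P‖ = 7.1589;  C_1 = 7.8456 → slack
cable 2: L_2 = ‖A_2−P‖ = 4.6098;  C_2 = 4.6097 → taut
cable 3: L_3 = ‖A_3−P‖ = 6.8007;  C_3 = 7.5019 → slack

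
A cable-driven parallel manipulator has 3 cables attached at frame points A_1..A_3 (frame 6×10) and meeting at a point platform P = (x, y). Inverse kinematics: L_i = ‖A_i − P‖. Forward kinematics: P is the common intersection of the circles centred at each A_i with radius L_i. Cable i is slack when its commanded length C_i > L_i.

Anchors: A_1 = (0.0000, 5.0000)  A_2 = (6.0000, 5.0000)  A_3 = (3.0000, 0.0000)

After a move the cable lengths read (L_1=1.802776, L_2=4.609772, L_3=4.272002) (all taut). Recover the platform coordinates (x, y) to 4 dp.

(1.5000, 4.0000)

circle eqns → linear via eq_j − eq_1; set k_j = A_j·A_j − L_j²
k_1 = 0.0000+25.0000−3.2500 = 21.7500
-12.0000·x + 0.0000·y = k_1−k_2 = -18.0000
-6.0000·x + 10.0000·y = k_1−k_3 = 31.0000
solve first two rows → x=1.5000, y=4.0000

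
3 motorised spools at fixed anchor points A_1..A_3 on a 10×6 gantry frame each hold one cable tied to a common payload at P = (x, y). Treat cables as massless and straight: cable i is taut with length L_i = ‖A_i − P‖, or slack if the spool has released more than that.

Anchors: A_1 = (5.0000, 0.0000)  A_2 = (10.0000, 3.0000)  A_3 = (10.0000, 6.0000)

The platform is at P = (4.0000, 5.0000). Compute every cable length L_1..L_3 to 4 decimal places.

(5.0990, 6.3246, 6.0828)

L_1: Δ = A_1−P = (1.0000, -5.0000) → ‖Δ‖ = √26.0000 = 5.0990
L_2: Δ = A_2−P = (6.0000, -2.0000) → ‖Δ‖ = √40.0000 = 6.3246
L_3: Δ = A_3−P = (6.0000, 1.0000) → ‖Δ‖ = √37.0000 = 6.0828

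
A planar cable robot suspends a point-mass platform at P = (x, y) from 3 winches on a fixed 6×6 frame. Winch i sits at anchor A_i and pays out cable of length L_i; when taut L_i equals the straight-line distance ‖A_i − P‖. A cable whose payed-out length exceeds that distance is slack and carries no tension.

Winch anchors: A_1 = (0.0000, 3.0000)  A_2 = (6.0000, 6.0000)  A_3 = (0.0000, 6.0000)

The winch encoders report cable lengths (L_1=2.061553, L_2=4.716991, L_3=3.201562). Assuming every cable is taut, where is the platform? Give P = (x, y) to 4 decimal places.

circle eqns → linear via eq_j − eq_1; set k_j = A_j·A_j − L_j²
k_1 = 0.0000+9.0000−4.2500 = 4.7500
-12.0000·x − 6.0000·y = k_1−k_2 = -45.0000
0.0000·x − 6.0000·y = k_1−k_3 = -21.0000
solve first two rows → x=2.0000, y=3.5000

(2.0000, 3.5000)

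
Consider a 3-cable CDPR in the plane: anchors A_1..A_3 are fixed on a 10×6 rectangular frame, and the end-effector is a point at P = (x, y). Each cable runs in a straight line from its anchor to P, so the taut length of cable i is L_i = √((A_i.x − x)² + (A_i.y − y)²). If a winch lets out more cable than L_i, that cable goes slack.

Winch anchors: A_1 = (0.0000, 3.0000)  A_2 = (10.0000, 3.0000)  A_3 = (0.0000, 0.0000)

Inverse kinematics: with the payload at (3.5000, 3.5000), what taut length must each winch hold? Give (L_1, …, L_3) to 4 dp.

(3.5355, 6.5192, 4.9497)

L_1: Δ = A_1−P = (-3.5000, -0.5000) → ‖Δ‖ = √12.5000 = 3.5355
L_2: Δ = A_2−P = (6.5000, -0.5000) → ‖Δ‖ = √42.5000 = 6.5192
L_3: Δ = A_3−P = (-3.5000, -3.5000) → ‖Δ‖ = √24.5000 = 4.9497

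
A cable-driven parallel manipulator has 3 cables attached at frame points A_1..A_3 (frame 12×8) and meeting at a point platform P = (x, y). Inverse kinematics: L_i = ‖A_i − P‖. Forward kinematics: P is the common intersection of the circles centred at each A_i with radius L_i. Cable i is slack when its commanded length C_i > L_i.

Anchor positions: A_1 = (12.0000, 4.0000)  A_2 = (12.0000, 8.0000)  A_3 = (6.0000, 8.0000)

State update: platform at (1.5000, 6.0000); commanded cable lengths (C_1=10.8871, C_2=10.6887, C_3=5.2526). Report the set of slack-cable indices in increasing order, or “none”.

1, 3

cable 1: L_1 = ‖A_1−P‖ = 10.6888;  C_1 = 10.8871 → slack
cable 2: L_2 = ‖A_2−P‖ = 10.6888;  C_2 = 10.6887 → taut
cable 3: L_3 = ‖A_3−P‖ = 4.9244;  C_3 = 5.2526 → slack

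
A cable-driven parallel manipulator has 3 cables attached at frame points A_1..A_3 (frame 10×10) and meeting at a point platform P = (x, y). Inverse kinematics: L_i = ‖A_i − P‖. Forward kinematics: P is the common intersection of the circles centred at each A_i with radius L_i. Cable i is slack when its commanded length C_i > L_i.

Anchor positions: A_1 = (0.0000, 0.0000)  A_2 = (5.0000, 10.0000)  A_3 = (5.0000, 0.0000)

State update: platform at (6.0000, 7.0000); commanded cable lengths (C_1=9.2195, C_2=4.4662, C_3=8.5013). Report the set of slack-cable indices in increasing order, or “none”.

cable 1: √((-6.0000)²+(-7.0000)²)=9.2195, C_1=9.2195: taut
cable 2: √((-1.0000)²+(3.0000)²)=3.1623, C_2=4.4662: slack
cable 3: √((-1.0000)²+(-7.0000)²)=7.0711, C_3=8.5013: slack

2, 3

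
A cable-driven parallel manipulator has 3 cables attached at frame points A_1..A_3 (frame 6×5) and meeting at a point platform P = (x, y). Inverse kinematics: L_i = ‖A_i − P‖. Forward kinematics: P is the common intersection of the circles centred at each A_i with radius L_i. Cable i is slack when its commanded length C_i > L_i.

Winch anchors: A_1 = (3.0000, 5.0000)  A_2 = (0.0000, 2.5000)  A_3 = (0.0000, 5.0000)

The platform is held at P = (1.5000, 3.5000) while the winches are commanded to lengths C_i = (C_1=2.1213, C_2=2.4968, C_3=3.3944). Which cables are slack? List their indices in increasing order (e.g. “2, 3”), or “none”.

2, 3

i=1: geometric 2.1213 vs commanded 2.1213 ⇒ taut
i=2: geometric 1.8028 vs commanded 2.4968 ⇒ slack
i=3: geometric 2.1213 vs commanded 3.3944 ⇒ slack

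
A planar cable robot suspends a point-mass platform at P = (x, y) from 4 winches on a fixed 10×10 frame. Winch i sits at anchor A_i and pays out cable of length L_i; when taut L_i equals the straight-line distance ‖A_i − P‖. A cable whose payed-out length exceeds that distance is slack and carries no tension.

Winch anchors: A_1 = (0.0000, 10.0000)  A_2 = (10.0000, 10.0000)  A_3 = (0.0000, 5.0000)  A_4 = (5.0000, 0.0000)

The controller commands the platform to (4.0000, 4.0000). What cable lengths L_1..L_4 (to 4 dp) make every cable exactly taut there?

L_1: Δ = A_1−P = (-4.0000, 6.0000) → ‖Δ‖ = √52.0000 = 7.2111
L_2: Δ = A_2−P = (6.0000, 6.0000) → ‖Δ‖ = √72.0000 = 8.4853
L_3: Δ = A_3−P = (-4.0000, 1.0000) → ‖Δ‖ = √17.0000 = 4.1231
L_4: Δ = A_4−P = (1.0000, -4.0000) → ‖Δ‖ = √17.0000 = 4.1231

(7.2111, 8.4853, 4.1231, 4.1231)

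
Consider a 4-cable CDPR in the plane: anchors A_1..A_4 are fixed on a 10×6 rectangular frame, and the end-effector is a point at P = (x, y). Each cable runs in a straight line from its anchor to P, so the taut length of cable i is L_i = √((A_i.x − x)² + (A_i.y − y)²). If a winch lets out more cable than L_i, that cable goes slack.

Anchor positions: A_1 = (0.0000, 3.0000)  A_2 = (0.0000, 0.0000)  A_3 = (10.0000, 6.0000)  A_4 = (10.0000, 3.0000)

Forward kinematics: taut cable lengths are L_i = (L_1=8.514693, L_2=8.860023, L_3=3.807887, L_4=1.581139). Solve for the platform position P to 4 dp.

(8.5000, 2.5000)

circle eqns → linear via eq_j − eq_1; set c_j = A_j·A_j − L_j²
c_1 = 0.0000+9.0000−72.5000 = -63.5000
0.0000·x + 6.0000·y = c_1−c_2 = 15.0000
-20.0000·x − 6.0000·y = c_1−c_3 = -185.0000
-20.0000·x + 0.0000·y = c_1−c_4 = -170.0000
solve first two rows → x=8.5000, y=2.5000
check cable 4: ‖A_4−P‖² = 2.5000 ≈ L_4² = 2.5000 ✓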